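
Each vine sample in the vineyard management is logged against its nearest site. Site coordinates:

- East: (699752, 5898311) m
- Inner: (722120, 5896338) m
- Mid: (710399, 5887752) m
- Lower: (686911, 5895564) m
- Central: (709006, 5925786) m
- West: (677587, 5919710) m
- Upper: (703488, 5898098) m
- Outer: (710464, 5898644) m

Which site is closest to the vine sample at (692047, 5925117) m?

West

Squared distances to each site:
East: 777928661.000; Inner: 1732616170.000; Mid: 1732939129.000; Lower: 899758305.000; Central: 288055242.000; West: 238327249.000; Upper: 860922842.000; Outer: 1040005618.000.
Minimum at West.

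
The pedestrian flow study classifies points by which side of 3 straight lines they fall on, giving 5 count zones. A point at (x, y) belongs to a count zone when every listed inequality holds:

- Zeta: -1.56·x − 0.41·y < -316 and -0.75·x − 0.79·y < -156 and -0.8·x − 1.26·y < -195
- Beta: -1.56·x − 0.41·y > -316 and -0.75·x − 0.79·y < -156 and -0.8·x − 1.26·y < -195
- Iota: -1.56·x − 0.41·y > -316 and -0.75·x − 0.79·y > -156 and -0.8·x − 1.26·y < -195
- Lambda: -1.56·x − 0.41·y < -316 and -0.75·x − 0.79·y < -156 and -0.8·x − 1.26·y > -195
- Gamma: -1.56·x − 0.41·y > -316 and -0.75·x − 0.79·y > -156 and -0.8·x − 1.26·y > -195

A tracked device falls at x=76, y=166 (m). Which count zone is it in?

-1.56·76 − 0.41·166 = -186.620, which is > -316
-0.75·76 − 0.79·166 = -188.140, which is < -156
-0.8·76 − 1.26·166 = -269.960, which is < -195
This sign pattern matches Beta.

Beta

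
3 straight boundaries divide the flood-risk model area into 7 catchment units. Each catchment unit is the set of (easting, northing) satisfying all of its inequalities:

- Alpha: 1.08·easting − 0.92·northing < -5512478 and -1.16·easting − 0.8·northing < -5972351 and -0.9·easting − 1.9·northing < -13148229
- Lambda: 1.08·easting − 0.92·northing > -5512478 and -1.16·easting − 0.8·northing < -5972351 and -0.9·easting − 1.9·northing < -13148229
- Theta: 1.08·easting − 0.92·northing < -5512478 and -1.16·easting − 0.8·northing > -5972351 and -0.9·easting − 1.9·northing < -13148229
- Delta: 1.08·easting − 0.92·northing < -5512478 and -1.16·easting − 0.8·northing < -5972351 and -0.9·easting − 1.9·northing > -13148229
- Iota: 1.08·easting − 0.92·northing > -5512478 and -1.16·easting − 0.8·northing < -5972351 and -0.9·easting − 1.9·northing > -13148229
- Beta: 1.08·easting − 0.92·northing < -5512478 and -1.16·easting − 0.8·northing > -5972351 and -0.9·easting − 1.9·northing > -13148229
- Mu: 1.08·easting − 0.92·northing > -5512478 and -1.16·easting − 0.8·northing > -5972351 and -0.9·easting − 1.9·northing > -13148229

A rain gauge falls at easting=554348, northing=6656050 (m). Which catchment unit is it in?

1.08·554348 − 0.92·6656050 = -5524870.160, which is < -5512478
-1.16·554348 − 0.8·6656050 = -5967883.680, which is > -5972351
-0.9·554348 − 1.9·6656050 = -13145408.200, which is > -13148229
This sign pattern matches Beta.

Beta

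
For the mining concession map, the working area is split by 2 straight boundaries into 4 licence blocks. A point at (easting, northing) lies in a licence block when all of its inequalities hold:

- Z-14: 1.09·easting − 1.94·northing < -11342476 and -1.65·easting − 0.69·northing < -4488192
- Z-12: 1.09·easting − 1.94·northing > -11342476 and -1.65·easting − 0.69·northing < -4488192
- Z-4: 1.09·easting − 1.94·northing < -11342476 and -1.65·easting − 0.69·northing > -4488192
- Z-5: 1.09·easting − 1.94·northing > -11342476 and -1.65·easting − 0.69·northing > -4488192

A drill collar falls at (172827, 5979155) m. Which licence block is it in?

1.09·172827 − 1.94·5979155 = -11411179.270, which is < -11342476
-1.65·172827 − 0.69·5979155 = -4410781.500, which is > -4488192
This sign pattern matches Z-4.

Z-4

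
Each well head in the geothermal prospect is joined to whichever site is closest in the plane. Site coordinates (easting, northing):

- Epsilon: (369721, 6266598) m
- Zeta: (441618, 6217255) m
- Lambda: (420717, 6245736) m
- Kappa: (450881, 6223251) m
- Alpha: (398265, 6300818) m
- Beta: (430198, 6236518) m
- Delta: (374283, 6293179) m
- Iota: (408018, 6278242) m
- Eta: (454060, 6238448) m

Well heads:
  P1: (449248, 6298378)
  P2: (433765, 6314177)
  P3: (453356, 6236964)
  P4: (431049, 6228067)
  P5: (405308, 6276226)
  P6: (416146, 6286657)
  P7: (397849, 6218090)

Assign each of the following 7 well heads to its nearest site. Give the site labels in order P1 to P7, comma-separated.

Iota, Alpha, Eta, Beta, Iota, Iota, Lambda

P1 → Iota (d²=2105371396.00)
P2 → Alpha (d²=1438712881.00)
P3 → Eta (d²=2697872.00)
P4 → Beta (d²=72143602.00)
P5 → Iota (d²=11408356.00)
P6 → Iota (d²=136876609.00)
P7 → Lambda (d²=1287246740.00)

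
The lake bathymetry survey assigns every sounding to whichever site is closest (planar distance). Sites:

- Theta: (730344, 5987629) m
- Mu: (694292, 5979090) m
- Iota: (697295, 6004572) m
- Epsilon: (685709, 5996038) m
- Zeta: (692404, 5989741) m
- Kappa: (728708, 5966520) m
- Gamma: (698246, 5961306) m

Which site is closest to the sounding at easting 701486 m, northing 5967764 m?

Squared distances to each site:
Theta: 1227402389.000; Mu: 180031912.000; Iota: 1372393345.000; Epsilon: 1048332805.000; Zeta: 565471253.000; Kappa: 742584820.000; Gamma: 52203364.000.
Minimum at Gamma.

Gamma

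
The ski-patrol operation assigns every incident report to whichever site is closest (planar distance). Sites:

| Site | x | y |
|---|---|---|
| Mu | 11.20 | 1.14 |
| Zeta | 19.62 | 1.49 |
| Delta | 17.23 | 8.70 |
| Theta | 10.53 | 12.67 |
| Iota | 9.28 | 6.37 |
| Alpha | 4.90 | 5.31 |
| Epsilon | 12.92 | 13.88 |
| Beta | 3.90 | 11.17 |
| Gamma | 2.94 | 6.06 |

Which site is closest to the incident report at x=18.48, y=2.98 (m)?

Zeta

Squared distances to each site:
Mu: 56.384; Zeta: 3.520; Delta: 34.281; Theta: 157.099; Iota: 96.132; Alpha: 189.845; Epsilon: 149.724; Beta: 279.653; Gamma: 250.978.
Minimum at Zeta.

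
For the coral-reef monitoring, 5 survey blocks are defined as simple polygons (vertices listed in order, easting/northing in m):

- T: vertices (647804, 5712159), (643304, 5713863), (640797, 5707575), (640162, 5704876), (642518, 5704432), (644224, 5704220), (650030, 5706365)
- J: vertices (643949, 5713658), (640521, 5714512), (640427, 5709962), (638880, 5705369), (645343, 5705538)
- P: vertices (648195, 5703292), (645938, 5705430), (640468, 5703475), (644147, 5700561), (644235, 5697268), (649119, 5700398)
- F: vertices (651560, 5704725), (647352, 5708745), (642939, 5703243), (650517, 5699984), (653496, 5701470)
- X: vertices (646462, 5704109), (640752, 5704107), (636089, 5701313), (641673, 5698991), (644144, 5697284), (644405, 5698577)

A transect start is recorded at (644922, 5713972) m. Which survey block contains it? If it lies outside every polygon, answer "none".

none

Cast a ray rightward from (644922, 5713972). For each polygon, the edges (by vertex number in listed order) whose endpoints lie on opposite sides of northing = 5713972, where each meets that height, and whether that is right or left of the point:
T: no edge straddles that height → 0 crossings.
J: 1–2 at easting≈642688.6 (left), 2–3 at easting≈640509.8 (left) → 0 crossings.
P: no edge straddles that height → 0 crossings.
F: no edge straddles that height → 0 crossings.
X: no edge straddles that height → 0 crossings.
All counts are even, so the point lies outside every listed polygon.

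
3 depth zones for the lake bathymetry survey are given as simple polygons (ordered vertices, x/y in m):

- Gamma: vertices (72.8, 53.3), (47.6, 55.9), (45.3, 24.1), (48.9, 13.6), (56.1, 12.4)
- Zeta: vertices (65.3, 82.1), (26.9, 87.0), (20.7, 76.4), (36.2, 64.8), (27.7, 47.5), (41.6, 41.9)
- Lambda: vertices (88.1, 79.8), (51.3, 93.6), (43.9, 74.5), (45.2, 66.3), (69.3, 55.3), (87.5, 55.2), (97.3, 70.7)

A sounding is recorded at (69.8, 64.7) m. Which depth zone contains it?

Cast a ray rightward from (69.8, 64.7). For each polygon, the edges (by vertex number in listed order) whose endpoints lie on opposite sides of y = 64.7, where each meets that height, and whether that is right or left of the point:
Gamma: no edge straddles that height → 0 crossings.
Zeta: 4–5 at x≈36.15 (left), 6–1 at x≈55.04 (left) → 0 crossings.
Lambda: 4–5 at x≈48.71 (left), 6–7 at x≈93.51 (right) → 1 crossing.
Only Lambda has an odd count, so the point is inside Lambda.

Lambda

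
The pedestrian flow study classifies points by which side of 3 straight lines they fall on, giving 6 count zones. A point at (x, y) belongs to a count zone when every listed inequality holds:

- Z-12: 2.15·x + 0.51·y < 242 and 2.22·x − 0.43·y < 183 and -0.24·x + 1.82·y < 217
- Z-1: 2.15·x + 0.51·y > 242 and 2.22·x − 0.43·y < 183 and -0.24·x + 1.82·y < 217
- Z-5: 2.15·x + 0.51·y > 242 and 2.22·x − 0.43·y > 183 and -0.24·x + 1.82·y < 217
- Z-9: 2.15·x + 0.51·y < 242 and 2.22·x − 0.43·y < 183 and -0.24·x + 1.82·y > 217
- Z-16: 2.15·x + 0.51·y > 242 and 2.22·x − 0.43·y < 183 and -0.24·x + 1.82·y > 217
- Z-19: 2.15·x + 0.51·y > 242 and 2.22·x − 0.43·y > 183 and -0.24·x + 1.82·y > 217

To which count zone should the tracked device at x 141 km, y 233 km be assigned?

2.15·141 + 0.51·233 = 421.980, which is > 242
2.22·141 − 0.43·233 = 212.830, which is > 183
-0.24·141 + 1.82·233 = 390.220, which is > 217
This sign pattern matches Z-19.

Z-19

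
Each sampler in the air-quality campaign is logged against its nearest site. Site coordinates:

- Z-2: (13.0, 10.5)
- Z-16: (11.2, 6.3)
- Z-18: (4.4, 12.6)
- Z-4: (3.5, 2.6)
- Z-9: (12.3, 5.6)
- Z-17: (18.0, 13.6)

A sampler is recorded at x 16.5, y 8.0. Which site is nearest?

Squared distances to each site:
Z-2: 18.500; Z-16: 30.980; Z-18: 167.570; Z-4: 198.160; Z-9: 23.400; Z-17: 33.610.
Minimum at Z-2.

Z-2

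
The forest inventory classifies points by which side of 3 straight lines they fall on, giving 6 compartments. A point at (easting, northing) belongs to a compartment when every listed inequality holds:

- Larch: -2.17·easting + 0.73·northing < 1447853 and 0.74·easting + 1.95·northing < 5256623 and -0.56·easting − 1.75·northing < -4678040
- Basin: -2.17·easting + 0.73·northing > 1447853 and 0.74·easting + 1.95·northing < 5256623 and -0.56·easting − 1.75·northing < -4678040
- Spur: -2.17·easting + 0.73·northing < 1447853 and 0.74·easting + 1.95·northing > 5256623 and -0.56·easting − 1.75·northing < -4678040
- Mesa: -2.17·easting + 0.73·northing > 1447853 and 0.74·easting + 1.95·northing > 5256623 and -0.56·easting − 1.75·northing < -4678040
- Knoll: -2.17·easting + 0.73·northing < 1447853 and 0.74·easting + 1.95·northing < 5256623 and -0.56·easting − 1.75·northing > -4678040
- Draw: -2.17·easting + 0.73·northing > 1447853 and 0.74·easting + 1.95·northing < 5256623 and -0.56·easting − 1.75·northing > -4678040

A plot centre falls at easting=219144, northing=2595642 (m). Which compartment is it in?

Knoll

-2.17·219144 + 0.73·2595642 = 1419276.180, which is < 1447853
0.74·219144 + 1.95·2595642 = 5223668.460, which is < 5256623
-0.56·219144 − 1.75·2595642 = -4665094.140, which is > -4678040
This sign pattern matches Knoll.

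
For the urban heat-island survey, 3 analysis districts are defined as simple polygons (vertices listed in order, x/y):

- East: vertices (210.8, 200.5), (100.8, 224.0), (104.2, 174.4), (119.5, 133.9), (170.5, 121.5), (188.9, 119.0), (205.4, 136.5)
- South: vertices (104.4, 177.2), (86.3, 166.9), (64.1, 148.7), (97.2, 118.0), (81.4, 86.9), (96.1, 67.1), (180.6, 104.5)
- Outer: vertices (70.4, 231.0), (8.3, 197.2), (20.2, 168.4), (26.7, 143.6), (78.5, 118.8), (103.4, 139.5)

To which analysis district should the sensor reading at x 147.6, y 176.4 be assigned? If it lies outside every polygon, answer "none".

Cast a ray rightward from (147.6, 176.4). For each polygon, the edges (by vertex number in listed order) whose endpoints lie on opposite sides of y = 176.4, where each meets that height, and whether that is right or left of the point:
East: 2–3 at x≈104.06 (left), 7–1 at x≈208.77 (right) → 1 crossing.
South: 1–2 at x≈102.99 (left), 7–1 at x≈105.24 (left) → 0 crossings.
Outer: 2–3 at x≈16.89 (left), 6–1 at x≈90.09 (left) → 0 crossings.
Only East has an odd count, so the point is inside East.

East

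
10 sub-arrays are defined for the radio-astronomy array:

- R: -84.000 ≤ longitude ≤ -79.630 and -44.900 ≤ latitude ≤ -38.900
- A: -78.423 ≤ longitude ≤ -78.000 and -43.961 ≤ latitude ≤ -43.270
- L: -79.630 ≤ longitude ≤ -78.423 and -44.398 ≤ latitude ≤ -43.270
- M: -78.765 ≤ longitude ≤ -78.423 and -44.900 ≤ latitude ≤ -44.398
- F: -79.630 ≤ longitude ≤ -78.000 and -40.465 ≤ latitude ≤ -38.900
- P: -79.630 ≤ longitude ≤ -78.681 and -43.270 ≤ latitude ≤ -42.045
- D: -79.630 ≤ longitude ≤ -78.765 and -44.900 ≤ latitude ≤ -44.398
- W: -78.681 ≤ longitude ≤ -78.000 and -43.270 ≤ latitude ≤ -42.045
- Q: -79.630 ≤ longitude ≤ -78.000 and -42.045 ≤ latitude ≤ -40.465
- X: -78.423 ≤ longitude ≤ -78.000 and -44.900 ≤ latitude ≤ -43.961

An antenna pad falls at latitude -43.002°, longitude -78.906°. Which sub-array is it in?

P

The point has longitude = -78.906 and latitude = -43.002.
Only P satisfies -79.630 ≤ longitude ≤ -78.681 and -43.270 ≤ latitude ≤ -42.045.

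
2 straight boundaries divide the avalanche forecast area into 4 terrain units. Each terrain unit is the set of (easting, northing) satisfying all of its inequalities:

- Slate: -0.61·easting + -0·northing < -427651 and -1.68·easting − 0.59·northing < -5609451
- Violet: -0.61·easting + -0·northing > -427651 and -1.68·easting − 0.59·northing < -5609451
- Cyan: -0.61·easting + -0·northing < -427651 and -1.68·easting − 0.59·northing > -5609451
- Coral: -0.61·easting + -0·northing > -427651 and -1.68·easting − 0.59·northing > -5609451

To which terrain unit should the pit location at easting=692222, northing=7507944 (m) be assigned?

-0.61·692222 + -0·7507944 = -422255.420, which is > -427651
-1.68·692222 − 0.59·7507944 = -5592619.920, which is > -5609451
This sign pattern matches Coral.

Coral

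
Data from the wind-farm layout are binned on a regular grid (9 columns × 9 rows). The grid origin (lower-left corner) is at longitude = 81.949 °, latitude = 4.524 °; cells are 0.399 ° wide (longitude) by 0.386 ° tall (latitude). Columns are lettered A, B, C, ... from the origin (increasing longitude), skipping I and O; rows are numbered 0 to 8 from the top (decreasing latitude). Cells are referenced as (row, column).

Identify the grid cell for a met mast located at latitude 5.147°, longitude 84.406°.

(7, G)

Column index: ⌊(84.406 − 81.949) / 0.399⌋ = ⌊6.158⌋ = 6 → column G
Row offset from origin: ⌊(5.147 − 4.524) / 0.386⌋ = ⌊1.614⌋ = 1 → row 7 (counted from top)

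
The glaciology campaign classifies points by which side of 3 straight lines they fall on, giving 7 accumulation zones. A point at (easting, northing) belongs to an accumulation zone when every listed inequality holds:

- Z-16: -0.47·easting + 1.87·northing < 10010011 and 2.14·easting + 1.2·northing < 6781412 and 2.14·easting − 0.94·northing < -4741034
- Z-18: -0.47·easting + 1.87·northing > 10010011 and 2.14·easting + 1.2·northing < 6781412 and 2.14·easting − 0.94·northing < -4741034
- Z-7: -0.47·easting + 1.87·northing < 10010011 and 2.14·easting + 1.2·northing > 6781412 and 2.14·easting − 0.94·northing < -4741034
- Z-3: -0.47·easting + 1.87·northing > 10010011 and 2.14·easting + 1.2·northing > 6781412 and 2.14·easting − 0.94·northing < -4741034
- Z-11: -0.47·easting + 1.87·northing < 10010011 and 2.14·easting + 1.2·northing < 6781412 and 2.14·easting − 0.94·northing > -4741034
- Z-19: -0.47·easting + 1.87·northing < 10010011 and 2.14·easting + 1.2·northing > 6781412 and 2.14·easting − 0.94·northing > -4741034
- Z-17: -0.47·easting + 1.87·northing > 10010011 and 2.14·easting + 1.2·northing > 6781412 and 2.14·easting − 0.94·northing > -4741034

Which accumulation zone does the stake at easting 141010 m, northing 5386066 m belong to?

Z-16

-0.47·141010 + 1.87·5386066 = 10005668.720, which is < 10010011
2.14·141010 + 1.2·5386066 = 6765040.600, which is < 6781412
2.14·141010 − 0.94·5386066 = -4761140.640, which is < -4741034
This sign pattern matches Z-16.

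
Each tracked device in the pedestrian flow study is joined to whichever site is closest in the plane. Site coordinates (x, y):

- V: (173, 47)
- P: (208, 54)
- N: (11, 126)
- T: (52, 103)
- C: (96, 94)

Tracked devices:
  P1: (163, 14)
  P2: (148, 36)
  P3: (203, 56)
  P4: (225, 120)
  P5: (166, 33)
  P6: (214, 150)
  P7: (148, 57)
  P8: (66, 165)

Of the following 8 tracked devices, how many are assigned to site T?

1

P1 → V
P2 → V
P3 → P
P4 → P
P5 → V
P6 → P
P7 → V
P8 → T
1 of the 8 goes to T.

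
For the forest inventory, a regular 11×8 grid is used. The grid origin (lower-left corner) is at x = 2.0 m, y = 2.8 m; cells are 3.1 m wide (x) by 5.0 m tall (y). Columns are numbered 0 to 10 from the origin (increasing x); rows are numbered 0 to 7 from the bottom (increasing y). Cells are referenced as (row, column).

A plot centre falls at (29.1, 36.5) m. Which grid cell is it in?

(6, 8)

Column index: ⌊(29.1 − 2.0) / 3.1⌋ = ⌊8.742⌋ = 8
Row offset from origin: ⌊(36.5 − 2.8) / 5.0⌋ = ⌊6.740⌋ = 6 → row 6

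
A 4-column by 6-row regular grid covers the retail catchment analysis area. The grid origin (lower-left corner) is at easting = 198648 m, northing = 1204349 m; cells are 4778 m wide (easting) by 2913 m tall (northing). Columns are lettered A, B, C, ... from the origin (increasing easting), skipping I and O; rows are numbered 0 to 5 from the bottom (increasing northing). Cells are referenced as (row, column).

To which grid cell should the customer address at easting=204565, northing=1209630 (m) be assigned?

Column index: ⌊(204565 − 198648) / 4778⌋ = ⌊1.238⌋ = 1 → column B
Row offset from origin: ⌊(1209630 − 1204349) / 2913⌋ = ⌊1.813⌋ = 1 → row 1

(1, B)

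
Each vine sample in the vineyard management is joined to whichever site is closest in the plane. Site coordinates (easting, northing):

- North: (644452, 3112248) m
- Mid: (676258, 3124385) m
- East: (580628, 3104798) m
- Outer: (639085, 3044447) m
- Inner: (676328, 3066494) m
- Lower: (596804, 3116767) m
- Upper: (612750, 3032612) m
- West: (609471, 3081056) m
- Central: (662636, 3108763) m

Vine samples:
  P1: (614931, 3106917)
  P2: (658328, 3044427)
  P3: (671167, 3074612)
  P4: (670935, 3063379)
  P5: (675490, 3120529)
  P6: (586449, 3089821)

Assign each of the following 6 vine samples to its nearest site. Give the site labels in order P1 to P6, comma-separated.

Lower, Outer, Inner, Inner, Mid, East

P1 → Lower (d²=425610629.00)
P2 → Outer (d²=370293449.00)
P3 → Inner (d²=92537845.00)
P4 → Inner (d²=38787674.00)
P5 → Mid (d²=15458560.00)
P6 → East (d²=258194570.00)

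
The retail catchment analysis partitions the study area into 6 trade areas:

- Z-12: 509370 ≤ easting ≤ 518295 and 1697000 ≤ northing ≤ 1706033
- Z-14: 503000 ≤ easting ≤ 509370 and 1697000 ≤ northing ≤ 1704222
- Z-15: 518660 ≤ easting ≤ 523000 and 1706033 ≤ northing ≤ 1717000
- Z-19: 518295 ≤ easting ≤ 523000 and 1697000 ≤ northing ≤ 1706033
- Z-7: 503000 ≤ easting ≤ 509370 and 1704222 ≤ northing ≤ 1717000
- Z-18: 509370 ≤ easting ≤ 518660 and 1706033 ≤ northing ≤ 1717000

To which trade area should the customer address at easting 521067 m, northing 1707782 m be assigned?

The point has easting = 521067 and northing = 1707782.
Only Z-15 satisfies 518660 ≤ easting ≤ 523000 and 1706033 ≤ northing ≤ 1717000.

Z-15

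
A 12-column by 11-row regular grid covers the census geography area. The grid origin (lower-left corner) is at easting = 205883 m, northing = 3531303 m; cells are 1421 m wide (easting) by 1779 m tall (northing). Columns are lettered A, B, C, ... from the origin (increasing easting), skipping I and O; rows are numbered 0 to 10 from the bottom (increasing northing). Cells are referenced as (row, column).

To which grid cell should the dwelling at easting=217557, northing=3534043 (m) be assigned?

(1, J)

Column index: ⌊(217557 − 205883) / 1421⌋ = ⌊8.215⌋ = 8 → column J
Row offset from origin: ⌊(3534043 − 3531303) / 1779⌋ = ⌊1.540⌋ = 1 → row 1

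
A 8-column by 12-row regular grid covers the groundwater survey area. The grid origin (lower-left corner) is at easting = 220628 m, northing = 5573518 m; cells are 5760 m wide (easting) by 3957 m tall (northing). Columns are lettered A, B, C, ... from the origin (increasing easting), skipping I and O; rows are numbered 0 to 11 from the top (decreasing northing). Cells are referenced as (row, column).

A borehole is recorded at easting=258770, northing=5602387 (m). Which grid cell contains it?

(4, G)

Column index: ⌊(258770 − 220628) / 5760⌋ = ⌊6.622⌋ = 6 → column G
Row offset from origin: ⌊(5602387 − 5573518) / 3957⌋ = ⌊7.296⌋ = 7 → row 4 (counted from top)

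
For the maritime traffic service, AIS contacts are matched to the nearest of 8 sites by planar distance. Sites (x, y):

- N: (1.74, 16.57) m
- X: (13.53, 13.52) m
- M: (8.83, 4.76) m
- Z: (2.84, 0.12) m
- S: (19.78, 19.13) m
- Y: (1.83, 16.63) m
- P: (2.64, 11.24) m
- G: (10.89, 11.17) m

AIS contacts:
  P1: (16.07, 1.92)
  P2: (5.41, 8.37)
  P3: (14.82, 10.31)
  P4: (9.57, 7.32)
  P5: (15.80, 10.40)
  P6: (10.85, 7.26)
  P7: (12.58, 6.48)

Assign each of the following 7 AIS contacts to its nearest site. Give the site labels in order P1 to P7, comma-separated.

M, P, X, M, X, M, M

P1 → M (d²=60.48)
P2 → P (d²=15.91)
P3 → X (d²=11.97)
P4 → M (d²=7.10)
P5 → X (d²=14.89)
P6 → M (d²=10.33)
P7 → M (d²=17.02)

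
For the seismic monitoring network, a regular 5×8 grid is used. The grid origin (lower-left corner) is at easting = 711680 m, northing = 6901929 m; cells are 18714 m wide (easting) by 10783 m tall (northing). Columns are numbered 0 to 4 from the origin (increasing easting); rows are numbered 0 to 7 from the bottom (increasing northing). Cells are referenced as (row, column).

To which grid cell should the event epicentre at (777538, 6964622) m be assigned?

Column index: ⌊(777538 − 711680) / 18714⌋ = ⌊3.519⌋ = 3
Row offset from origin: ⌊(6964622 − 6901929) / 10783⌋ = ⌊5.814⌋ = 5 → row 5

(5, 3)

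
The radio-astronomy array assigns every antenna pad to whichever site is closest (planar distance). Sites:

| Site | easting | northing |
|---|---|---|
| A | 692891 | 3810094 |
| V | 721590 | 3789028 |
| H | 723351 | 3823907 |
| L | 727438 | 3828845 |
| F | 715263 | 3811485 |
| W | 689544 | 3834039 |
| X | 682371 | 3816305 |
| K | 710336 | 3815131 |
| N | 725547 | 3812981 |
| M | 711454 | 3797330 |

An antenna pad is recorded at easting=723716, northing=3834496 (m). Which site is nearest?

L

Squared distances to each site:
A: 1545638229.000; V: 2071858900.000; H: 112260146.000; L: 45787085.000; F: 600959330.000; W: 1167934433.000; X: 2040321506.000; K: 554027625.000; N: 466247786.000; M: 1531668200.000.
Minimum at L.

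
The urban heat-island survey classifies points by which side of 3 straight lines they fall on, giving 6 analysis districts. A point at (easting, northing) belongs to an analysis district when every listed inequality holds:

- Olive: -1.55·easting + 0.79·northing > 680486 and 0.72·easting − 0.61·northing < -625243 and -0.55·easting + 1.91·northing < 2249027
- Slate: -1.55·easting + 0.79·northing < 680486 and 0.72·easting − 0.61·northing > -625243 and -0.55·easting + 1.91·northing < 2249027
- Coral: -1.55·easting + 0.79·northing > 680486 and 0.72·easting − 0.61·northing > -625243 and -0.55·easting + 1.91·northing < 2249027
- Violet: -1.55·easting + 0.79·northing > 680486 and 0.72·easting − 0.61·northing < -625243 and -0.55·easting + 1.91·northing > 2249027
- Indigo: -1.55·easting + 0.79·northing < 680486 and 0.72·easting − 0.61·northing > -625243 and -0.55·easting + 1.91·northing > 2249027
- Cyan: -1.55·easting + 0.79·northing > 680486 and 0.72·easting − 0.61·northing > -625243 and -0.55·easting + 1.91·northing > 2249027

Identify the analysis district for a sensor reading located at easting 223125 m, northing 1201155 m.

Slate

-1.55·223125 + 0.79·1201155 = 603068.700, which is < 680486
0.72·223125 − 0.61·1201155 = -572054.550, which is > -625243
-0.55·223125 + 1.91·1201155 = 2171487.300, which is < 2249027
This sign pattern matches Slate.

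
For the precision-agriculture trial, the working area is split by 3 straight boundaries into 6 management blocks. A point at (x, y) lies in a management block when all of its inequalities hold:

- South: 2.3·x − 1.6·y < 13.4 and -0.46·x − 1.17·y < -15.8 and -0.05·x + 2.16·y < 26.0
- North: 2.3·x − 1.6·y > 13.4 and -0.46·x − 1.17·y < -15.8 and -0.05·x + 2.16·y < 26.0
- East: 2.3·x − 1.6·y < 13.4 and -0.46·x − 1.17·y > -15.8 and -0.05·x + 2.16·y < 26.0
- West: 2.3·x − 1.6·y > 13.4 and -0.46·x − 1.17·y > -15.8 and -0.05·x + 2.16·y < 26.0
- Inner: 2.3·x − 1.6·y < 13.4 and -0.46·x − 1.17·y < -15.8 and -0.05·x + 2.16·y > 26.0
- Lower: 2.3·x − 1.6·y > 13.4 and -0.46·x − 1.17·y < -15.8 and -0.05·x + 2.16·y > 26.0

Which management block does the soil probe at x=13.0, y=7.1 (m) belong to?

2.3·13.0 − 1.6·7.1 = 18.540, which is > 13.4
-0.46·13.0 − 1.17·7.1 = -14.287, which is > -15.8
-0.05·13.0 + 2.16·7.1 = 14.686, which is < 26.0
This sign pattern matches West.

West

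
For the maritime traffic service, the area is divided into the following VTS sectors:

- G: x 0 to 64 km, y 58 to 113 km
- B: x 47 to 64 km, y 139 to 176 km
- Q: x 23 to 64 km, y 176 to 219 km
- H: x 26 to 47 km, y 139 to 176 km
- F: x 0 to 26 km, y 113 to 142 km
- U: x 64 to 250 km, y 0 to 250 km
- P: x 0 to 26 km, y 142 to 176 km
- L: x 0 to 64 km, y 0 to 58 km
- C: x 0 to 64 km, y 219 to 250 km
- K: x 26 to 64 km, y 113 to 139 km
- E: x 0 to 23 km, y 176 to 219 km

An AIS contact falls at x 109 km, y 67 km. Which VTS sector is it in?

The point has x = 109 and y = 67.
Only U satisfies 64 ≤ x ≤ 250 and 0 ≤ y ≤ 250.

U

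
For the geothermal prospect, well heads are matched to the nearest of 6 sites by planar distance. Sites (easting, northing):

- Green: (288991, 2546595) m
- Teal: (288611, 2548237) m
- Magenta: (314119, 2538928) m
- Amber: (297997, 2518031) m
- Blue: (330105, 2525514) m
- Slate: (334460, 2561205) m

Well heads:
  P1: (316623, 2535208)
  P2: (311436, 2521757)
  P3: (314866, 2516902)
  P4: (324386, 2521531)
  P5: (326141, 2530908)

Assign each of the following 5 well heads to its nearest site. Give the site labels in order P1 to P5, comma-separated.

P1 → Magenta (d²=20108416.00)
P2 → Amber (d²=194489797.00)
P3 → Amber (d²=285837802.00)
P4 → Blue (d²=48571250.00)
P5 → Blue (d²=44808532.00)

Magenta, Amber, Amber, Blue, Blue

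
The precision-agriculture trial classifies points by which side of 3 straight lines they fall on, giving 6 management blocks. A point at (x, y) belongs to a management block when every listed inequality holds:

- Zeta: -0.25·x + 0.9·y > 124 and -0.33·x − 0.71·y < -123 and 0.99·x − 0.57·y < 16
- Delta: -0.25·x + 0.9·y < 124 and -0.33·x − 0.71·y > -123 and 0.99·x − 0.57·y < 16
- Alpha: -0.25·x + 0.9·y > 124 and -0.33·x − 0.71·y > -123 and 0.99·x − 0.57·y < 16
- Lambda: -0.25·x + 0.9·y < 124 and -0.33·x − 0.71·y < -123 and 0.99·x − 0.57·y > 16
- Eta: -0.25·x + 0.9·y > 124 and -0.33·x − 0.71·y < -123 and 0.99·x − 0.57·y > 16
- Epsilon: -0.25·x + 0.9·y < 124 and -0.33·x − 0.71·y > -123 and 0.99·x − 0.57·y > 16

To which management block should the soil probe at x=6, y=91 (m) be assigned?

Delta

-0.25·6 + 0.9·91 = 80.400, which is < 124
-0.33·6 − 0.71·91 = -66.590, which is > -123
0.99·6 − 0.57·91 = -45.930, which is < 16
This sign pattern matches Delta.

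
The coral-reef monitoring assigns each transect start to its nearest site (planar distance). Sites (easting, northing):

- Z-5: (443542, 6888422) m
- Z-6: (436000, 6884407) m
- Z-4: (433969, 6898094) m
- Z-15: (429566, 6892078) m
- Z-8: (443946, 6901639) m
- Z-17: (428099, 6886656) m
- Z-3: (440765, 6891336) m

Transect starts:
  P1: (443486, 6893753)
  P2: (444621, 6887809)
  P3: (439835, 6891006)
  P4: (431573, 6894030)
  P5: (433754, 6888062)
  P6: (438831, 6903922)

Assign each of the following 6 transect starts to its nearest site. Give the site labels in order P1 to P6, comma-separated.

P1 → Z-3 (d²=13245730.00)
P2 → Z-5 (d²=1540010.00)
P3 → Z-3 (d²=973800.00)
P4 → Z-15 (d²=7838353.00)
P5 → Z-6 (d²=18403541.00)
P6 → Z-8 (d²=31375314.00)

Z-3, Z-5, Z-3, Z-15, Z-6, Z-8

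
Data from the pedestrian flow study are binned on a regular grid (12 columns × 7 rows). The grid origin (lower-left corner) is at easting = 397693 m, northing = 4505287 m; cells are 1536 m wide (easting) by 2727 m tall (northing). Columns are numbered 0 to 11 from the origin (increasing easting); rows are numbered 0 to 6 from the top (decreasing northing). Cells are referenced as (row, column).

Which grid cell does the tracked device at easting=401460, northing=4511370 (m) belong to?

(4, 2)

Column index: ⌊(401460 − 397693) / 1536⌋ = ⌊2.452⌋ = 2
Row offset from origin: ⌊(4511370 − 4505287) / 2727⌋ = ⌊2.231⌋ = 2 → row 4 (counted from top)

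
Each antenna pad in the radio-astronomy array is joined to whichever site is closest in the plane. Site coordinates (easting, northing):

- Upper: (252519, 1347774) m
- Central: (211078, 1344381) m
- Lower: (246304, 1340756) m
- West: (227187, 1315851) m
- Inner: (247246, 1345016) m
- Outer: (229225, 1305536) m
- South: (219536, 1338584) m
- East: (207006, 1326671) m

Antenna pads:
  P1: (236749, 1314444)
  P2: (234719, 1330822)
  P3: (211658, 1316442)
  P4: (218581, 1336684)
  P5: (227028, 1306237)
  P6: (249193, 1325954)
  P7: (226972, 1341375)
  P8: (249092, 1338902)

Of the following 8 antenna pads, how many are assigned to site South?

2

P1 → West
P2 → Lower
P3 → East
P4 → South
P5 → Outer
P6 → Lower
P7 → South
P8 → Lower
2 of the 8 go to South.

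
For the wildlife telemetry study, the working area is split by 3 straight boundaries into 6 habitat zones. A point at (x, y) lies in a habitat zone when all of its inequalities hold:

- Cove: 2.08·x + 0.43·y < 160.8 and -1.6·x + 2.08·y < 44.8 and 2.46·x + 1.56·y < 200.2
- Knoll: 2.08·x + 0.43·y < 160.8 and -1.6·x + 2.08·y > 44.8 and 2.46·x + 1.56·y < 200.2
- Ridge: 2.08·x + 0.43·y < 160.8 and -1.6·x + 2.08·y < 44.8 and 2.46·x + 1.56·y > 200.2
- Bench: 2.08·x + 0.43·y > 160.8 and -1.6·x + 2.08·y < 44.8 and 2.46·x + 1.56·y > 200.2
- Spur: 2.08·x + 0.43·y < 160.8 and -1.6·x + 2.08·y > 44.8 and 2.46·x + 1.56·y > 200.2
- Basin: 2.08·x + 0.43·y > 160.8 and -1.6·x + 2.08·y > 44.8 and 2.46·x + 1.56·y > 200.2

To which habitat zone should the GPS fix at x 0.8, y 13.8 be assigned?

Cove

2.08·0.8 + 0.43·13.8 = 7.598, which is < 160.8
-1.6·0.8 + 2.08·13.8 = 27.424, which is < 44.8
2.46·0.8 + 1.56·13.8 = 23.496, which is < 200.2
This sign pattern matches Cove.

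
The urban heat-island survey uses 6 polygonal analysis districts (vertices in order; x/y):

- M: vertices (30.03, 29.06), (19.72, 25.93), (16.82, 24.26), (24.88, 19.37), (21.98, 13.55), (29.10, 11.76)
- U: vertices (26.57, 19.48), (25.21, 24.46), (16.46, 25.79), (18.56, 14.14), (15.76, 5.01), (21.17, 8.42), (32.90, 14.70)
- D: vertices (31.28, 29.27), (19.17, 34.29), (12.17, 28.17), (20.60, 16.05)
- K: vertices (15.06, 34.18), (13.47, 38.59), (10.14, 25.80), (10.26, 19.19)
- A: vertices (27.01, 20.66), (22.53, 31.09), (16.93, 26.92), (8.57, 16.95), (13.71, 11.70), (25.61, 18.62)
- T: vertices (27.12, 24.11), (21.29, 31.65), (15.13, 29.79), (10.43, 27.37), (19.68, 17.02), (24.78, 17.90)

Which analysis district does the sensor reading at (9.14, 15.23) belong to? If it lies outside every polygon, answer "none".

none

Cast a ray rightward from (9.14, 15.23). For each polygon, the edges (by vertex number in listed order) whose endpoints lie on opposite sides of y = 15.23, where each meets that height, and whether that is right or left of the point:
M: 4–5 at x≈22.817 (right), 6–1 at x≈29.287 (right) → 2 crossings.
U: 3–4 at x≈18.364 (right), 7–1 at x≈32.198 (right) → 2 crossings.
D: no edge straddles that height → 0 crossings.
K: no edge straddles that height → 0 crossings.
A: 4–5 at x≈10.254 (right), 5–6 at x≈19.780 (right) → 2 crossings.
T: no edge straddles that height → 0 crossings.
All counts are even, so the point lies outside every listed polygon.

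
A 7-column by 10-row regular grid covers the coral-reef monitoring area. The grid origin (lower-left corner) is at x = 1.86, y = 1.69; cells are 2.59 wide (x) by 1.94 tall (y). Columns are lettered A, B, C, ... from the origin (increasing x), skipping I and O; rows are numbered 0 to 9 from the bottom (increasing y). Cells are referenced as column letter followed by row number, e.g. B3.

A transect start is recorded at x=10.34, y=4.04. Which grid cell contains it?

Column index: ⌊(10.34 − 1.86) / 2.59⌋ = ⌊3.274⌋ = 3 → column D
Row offset from origin: ⌊(4.04 − 1.69) / 1.94⌋ = ⌊1.211⌋ = 1 → row 1

D1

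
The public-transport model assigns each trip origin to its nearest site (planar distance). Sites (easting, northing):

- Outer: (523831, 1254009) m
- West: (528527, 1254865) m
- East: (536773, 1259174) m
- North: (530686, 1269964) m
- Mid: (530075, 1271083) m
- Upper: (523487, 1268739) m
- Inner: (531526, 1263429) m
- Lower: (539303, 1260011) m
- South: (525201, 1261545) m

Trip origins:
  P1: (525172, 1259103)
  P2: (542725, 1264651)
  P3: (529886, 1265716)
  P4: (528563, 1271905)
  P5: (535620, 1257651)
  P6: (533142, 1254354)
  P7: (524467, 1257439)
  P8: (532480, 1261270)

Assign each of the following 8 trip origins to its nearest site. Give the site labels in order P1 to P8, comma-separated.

P1 → South (d²=5964205.00)
P2 → Lower (d²=33239684.00)
P3 → Inner (d²=7919969.00)
P4 → Mid (d²=2961828.00)
P5 → East (d²=3648938.00)
P6 → West (d²=21559346.00)
P7 → Outer (d²=12169396.00)
P8 → Inner (d²=5571397.00)

South, Lower, Inner, Mid, East, West, Outer, Inner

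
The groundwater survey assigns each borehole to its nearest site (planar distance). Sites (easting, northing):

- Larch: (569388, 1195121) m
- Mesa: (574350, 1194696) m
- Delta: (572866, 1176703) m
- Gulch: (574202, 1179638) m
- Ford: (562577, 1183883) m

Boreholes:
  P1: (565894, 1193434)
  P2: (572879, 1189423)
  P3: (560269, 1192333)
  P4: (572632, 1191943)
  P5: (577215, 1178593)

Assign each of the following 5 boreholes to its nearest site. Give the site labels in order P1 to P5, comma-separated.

P1 → Larch (d²=15054005.00)
P2 → Mesa (d²=29968370.00)
P3 → Ford (d²=76729364.00)
P4 → Mesa (d²=10530533.00)
P5 → Gulch (d²=10170194.00)

Larch, Mesa, Ford, Mesa, Gulch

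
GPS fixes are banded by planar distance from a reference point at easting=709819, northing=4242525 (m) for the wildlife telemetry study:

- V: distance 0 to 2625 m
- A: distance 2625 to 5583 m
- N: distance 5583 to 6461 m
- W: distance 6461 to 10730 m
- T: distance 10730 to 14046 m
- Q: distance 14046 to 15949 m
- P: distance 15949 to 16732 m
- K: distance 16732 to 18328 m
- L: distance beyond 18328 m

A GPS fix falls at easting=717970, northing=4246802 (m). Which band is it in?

W

Distance = √((717970−709819)² + (4246802−4242525)²) = √(66438801.000 + 18292729.000) = 9204.973 m.
6461 ≤ 9204.973 < 10730 → W.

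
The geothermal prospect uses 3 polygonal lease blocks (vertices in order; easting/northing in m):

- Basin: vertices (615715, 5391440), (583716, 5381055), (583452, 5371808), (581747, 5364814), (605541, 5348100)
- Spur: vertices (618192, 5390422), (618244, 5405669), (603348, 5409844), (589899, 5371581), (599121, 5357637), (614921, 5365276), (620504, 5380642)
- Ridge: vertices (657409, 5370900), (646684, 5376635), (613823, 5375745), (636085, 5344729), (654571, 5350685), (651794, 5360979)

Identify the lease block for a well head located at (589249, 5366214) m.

Basin

Cast a ray rightward from (589249, 5366214). For each polygon, the edges (by vertex number in listed order) whose endpoints lie on opposite sides of northing = 5366214, where each meets that height, and whether that is right or left of the point:
Basin: 3–4 at easting≈582088.3 (left), 5–1 at easting≈609793.2 (right) → 1 crossing.
Spur: 4–5 at easting≈593448.5 (right), 6–7 at easting≈615261.8 (right) → 2 crossings.
Ridge: 3–4 at easting≈620664.0 (right), 6–1 at easting≈654756.9 (right) → 2 crossings.
Only Basin has an odd count, so the point is inside Basin.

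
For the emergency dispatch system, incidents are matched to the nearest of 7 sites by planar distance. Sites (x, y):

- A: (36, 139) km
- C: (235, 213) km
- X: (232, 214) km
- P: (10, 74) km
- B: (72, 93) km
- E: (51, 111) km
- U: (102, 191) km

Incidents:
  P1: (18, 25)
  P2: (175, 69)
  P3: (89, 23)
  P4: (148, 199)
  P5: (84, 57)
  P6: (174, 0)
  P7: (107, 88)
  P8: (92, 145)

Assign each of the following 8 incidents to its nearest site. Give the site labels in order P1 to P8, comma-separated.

P1 → P (d²=2465.00)
P2 → B (d²=11185.00)
P3 → B (d²=5189.00)
P4 → U (d²=2180.00)
P5 → B (d²=1440.00)
P6 → B (d²=19053.00)
P7 → B (d²=1250.00)
P8 → U (d²=2216.00)

P, B, B, U, B, B, B, U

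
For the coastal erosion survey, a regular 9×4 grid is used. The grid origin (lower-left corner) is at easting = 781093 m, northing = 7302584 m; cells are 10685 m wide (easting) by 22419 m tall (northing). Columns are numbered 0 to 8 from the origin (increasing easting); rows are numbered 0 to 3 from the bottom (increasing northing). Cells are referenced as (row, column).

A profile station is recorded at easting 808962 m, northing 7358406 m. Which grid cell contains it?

(2, 2)

Column index: ⌊(808962 − 781093) / 10685⌋ = ⌊2.608⌋ = 2
Row offset from origin: ⌊(7358406 − 7302584) / 22419⌋ = ⌊2.490⌋ = 2 → row 2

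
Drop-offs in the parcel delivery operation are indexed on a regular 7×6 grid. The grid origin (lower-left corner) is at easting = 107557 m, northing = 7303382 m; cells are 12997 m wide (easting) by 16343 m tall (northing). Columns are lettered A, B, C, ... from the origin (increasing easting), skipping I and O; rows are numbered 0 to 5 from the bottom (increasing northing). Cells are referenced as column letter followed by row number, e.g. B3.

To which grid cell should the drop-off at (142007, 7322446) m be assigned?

C1

Column index: ⌊(142007 − 107557) / 12997⌋ = ⌊2.651⌋ = 2 → column C
Row offset from origin: ⌊(7322446 − 7303382) / 16343⌋ = ⌊1.166⌋ = 1 → row 1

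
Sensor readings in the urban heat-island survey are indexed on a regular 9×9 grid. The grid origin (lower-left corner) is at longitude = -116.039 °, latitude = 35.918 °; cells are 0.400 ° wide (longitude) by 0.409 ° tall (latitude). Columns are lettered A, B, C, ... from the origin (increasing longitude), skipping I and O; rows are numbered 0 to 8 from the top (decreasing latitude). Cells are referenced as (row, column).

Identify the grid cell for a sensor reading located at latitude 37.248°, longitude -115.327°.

Column index: ⌊(-115.327 − -116.039) / 0.400⌋ = ⌊1.780⌋ = 1 → column B
Row offset from origin: ⌊(37.248 − 35.918) / 0.409⌋ = ⌊3.252⌋ = 3 → row 5 (counted from top)

(5, B)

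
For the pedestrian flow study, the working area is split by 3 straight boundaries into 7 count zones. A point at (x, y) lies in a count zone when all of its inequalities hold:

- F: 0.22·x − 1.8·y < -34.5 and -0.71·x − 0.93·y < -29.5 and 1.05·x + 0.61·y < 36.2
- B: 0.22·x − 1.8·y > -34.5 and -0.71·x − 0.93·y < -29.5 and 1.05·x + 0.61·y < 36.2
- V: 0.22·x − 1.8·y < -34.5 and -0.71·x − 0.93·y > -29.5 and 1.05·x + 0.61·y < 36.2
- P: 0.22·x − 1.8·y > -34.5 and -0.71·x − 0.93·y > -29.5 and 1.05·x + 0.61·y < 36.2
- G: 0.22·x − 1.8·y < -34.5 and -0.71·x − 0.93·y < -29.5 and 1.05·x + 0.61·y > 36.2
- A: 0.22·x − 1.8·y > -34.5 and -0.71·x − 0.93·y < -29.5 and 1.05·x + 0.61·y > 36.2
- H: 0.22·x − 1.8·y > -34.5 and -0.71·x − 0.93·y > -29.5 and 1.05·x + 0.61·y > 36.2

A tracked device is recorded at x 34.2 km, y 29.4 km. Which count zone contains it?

G

0.22·34.2 − 1.8·29.4 = -45.396, which is < -34.5
-0.71·34.2 − 0.93·29.4 = -51.624, which is < -29.5
1.05·34.2 + 0.61·29.4 = 53.844, which is > 36.2
This sign pattern matches G.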